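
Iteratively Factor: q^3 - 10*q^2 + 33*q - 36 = (q - 3)*(q^2 - 7*q + 12) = (q - 4)*(q - 3)*(q - 3)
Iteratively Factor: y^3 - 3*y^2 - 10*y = (y + 2)*(y^2 - 5*y) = y*(y + 2)*(y - 5)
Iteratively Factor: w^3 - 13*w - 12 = (w + 1)*(w^2 - w - 12) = (w + 1)*(w + 3)*(w - 4)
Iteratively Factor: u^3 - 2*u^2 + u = (u - 1)*(u^2 - u) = u*(u - 1)*(u - 1)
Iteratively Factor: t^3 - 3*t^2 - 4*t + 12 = (t - 2)*(t^2 - t - 6) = (t - 3)*(t - 2)*(t + 2)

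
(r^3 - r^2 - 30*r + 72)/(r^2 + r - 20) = (r^2 + 3*r - 18)/(r + 5)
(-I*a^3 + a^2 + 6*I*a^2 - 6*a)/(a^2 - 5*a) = (-I*a^2 + a + 6*I*a - 6)/(a - 5)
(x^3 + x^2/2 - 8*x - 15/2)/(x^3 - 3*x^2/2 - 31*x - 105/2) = (x^2 - 2*x - 3)/(x^2 - 4*x - 21)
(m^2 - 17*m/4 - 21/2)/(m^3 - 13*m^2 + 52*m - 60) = (m + 7/4)/(m^2 - 7*m + 10)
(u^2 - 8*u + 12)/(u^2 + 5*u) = (u^2 - 8*u + 12)/(u*(u + 5))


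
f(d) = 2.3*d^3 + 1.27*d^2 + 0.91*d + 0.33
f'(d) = 6.9*d^2 + 2.54*d + 0.91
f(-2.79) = -42.27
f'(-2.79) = 47.53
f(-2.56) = -32.26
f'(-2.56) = 39.63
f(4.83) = 293.51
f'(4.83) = 174.15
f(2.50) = 46.48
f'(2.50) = 50.38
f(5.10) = 343.10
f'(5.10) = 193.33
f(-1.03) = -1.77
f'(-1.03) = 5.61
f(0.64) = 2.04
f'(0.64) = 5.36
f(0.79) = 2.98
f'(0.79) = 7.22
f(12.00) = 4168.53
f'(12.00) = 1024.99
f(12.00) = 4168.53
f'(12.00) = 1024.99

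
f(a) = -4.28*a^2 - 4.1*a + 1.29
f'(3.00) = -29.78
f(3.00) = -49.53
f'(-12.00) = 98.62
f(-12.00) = -565.83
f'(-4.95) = 38.27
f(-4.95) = -83.29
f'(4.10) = -39.20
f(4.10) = -87.47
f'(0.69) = -10.01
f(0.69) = -3.58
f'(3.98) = -38.17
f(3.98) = -82.82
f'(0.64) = -9.58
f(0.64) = -3.09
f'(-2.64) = 18.50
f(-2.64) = -17.72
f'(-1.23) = 6.43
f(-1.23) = -0.14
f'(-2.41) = 16.53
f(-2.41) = -13.69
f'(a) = -8.56*a - 4.1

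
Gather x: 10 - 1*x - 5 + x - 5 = 0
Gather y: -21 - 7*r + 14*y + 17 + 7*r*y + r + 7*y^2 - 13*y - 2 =-6*r + 7*y^2 + y*(7*r + 1) - 6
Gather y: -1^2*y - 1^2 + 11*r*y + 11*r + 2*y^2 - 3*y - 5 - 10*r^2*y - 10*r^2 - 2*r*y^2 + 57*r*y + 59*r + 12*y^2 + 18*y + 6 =-10*r^2 + 70*r + y^2*(14 - 2*r) + y*(-10*r^2 + 68*r + 14)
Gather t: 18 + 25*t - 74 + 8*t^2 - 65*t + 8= 8*t^2 - 40*t - 48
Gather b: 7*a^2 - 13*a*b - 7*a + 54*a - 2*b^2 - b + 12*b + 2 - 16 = 7*a^2 + 47*a - 2*b^2 + b*(11 - 13*a) - 14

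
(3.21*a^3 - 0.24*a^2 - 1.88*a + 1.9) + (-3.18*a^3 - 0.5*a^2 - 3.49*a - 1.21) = 0.0299999999999998*a^3 - 0.74*a^2 - 5.37*a + 0.69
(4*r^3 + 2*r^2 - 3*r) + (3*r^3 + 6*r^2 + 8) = 7*r^3 + 8*r^2 - 3*r + 8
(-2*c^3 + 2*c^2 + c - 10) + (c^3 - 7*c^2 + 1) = -c^3 - 5*c^2 + c - 9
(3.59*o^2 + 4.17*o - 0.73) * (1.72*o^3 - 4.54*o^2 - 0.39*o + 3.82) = 6.1748*o^5 - 9.1262*o^4 - 21.5875*o^3 + 15.4017*o^2 + 16.2141*o - 2.7886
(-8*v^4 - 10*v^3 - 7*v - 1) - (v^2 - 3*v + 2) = -8*v^4 - 10*v^3 - v^2 - 4*v - 3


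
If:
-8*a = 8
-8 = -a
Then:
No Solution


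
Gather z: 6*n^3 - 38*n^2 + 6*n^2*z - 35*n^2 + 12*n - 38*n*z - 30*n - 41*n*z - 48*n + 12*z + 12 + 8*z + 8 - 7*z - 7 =6*n^3 - 73*n^2 - 66*n + z*(6*n^2 - 79*n + 13) + 13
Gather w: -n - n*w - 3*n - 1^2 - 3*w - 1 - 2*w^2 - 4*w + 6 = -4*n - 2*w^2 + w*(-n - 7) + 4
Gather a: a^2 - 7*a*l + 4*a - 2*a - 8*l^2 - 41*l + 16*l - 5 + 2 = a^2 + a*(2 - 7*l) - 8*l^2 - 25*l - 3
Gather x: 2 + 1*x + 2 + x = 2*x + 4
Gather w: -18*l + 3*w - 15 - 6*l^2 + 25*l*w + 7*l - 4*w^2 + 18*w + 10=-6*l^2 - 11*l - 4*w^2 + w*(25*l + 21) - 5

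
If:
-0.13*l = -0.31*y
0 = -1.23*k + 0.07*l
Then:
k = 0.135709818636648*y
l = 2.38461538461538*y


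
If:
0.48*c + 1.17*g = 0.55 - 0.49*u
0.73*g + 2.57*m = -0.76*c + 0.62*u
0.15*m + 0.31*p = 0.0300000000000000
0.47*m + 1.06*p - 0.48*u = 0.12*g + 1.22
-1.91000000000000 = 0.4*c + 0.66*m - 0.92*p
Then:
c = -2.49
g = 2.72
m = -0.75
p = 0.46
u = -2.94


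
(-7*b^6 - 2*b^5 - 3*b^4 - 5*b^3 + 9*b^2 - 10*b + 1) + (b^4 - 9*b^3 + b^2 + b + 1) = -7*b^6 - 2*b^5 - 2*b^4 - 14*b^3 + 10*b^2 - 9*b + 2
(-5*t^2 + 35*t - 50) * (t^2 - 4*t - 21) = -5*t^4 + 55*t^3 - 85*t^2 - 535*t + 1050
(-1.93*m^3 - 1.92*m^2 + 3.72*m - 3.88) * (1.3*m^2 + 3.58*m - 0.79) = -2.509*m^5 - 9.4054*m^4 - 0.512899999999999*m^3 + 9.7904*m^2 - 16.8292*m + 3.0652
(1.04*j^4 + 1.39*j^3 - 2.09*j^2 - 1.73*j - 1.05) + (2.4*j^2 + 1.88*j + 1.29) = 1.04*j^4 + 1.39*j^3 + 0.31*j^2 + 0.15*j + 0.24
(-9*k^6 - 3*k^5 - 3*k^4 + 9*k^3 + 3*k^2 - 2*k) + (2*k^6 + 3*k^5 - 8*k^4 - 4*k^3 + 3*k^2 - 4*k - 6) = -7*k^6 - 11*k^4 + 5*k^3 + 6*k^2 - 6*k - 6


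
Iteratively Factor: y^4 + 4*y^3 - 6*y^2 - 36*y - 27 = (y - 3)*(y^3 + 7*y^2 + 15*y + 9) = (y - 3)*(y + 1)*(y^2 + 6*y + 9) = (y - 3)*(y + 1)*(y + 3)*(y + 3)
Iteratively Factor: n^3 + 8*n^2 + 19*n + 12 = (n + 1)*(n^2 + 7*n + 12) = (n + 1)*(n + 3)*(n + 4)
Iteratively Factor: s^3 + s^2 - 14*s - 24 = (s + 3)*(s^2 - 2*s - 8) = (s - 4)*(s + 3)*(s + 2)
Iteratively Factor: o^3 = (o)*(o^2) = o^2*(o)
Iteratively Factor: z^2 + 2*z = (z)*(z + 2)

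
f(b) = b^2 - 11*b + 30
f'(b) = 2*b - 11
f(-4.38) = 97.36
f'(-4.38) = -19.76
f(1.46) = 16.07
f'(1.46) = -8.08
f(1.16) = 18.59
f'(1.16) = -8.68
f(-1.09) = 43.18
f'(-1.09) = -13.18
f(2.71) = 7.53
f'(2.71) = -5.58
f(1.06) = 19.46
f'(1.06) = -8.88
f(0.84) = 21.47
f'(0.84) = -9.32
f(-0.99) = 41.87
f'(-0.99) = -12.98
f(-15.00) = 420.00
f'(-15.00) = -41.00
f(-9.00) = 210.00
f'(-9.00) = -29.00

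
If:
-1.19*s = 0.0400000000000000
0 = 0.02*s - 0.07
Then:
No Solution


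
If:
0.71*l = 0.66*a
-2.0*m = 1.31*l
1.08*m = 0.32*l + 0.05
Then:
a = -0.05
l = -0.05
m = 0.03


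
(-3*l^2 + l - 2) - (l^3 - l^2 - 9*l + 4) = -l^3 - 2*l^2 + 10*l - 6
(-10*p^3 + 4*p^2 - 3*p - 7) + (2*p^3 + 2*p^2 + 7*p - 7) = -8*p^3 + 6*p^2 + 4*p - 14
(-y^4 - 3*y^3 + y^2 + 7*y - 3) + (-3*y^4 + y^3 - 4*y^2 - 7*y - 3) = -4*y^4 - 2*y^3 - 3*y^2 - 6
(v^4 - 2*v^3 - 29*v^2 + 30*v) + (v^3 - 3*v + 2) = v^4 - v^3 - 29*v^2 + 27*v + 2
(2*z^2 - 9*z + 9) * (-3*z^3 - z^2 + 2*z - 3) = -6*z^5 + 25*z^4 - 14*z^3 - 33*z^2 + 45*z - 27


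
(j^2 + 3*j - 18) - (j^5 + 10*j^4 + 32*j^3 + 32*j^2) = -j^5 - 10*j^4 - 32*j^3 - 31*j^2 + 3*j - 18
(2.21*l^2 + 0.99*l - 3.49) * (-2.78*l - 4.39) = -6.1438*l^3 - 12.4541*l^2 + 5.3561*l + 15.3211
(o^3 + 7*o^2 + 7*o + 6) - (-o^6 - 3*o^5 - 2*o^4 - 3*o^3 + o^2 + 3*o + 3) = o^6 + 3*o^5 + 2*o^4 + 4*o^3 + 6*o^2 + 4*o + 3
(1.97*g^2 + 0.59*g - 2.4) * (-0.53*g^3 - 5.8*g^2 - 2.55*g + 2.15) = -1.0441*g^5 - 11.7387*g^4 - 7.1735*g^3 + 16.651*g^2 + 7.3885*g - 5.16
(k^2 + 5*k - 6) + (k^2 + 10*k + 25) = 2*k^2 + 15*k + 19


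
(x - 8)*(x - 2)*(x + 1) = x^3 - 9*x^2 + 6*x + 16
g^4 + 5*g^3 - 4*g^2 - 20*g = g*(g - 2)*(g + 2)*(g + 5)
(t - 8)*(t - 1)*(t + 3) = t^3 - 6*t^2 - 19*t + 24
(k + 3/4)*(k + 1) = k^2 + 7*k/4 + 3/4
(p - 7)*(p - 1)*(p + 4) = p^3 - 4*p^2 - 25*p + 28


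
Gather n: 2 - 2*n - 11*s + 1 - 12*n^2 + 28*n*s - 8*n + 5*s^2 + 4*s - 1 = -12*n^2 + n*(28*s - 10) + 5*s^2 - 7*s + 2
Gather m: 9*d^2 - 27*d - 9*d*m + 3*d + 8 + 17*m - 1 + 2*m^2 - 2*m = 9*d^2 - 24*d + 2*m^2 + m*(15 - 9*d) + 7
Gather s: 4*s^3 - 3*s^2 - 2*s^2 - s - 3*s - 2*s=4*s^3 - 5*s^2 - 6*s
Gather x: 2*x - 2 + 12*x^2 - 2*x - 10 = 12*x^2 - 12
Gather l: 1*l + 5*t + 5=l + 5*t + 5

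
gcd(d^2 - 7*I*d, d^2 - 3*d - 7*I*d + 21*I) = d - 7*I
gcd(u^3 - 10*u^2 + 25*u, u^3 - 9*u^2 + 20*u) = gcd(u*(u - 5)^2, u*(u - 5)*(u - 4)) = u^2 - 5*u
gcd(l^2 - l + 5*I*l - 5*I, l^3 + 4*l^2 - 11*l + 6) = l - 1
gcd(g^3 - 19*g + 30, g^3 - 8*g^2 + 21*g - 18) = g^2 - 5*g + 6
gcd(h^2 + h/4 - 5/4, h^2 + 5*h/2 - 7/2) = h - 1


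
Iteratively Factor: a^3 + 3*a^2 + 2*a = (a)*(a^2 + 3*a + 2) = a*(a + 1)*(a + 2)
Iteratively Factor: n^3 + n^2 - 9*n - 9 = (n + 3)*(n^2 - 2*n - 3) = (n + 1)*(n + 3)*(n - 3)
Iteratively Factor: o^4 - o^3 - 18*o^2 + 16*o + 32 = (o - 4)*(o^3 + 3*o^2 - 6*o - 8) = (o - 4)*(o - 2)*(o^2 + 5*o + 4) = (o - 4)*(o - 2)*(o + 1)*(o + 4)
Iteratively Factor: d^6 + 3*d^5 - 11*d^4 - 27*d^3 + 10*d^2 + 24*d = (d + 2)*(d^5 + d^4 - 13*d^3 - d^2 + 12*d) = d*(d + 2)*(d^4 + d^3 - 13*d^2 - d + 12) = d*(d + 1)*(d + 2)*(d^3 - 13*d + 12) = d*(d + 1)*(d + 2)*(d + 4)*(d^2 - 4*d + 3) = d*(d - 3)*(d + 1)*(d + 2)*(d + 4)*(d - 1)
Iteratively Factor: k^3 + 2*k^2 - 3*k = (k - 1)*(k^2 + 3*k) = (k - 1)*(k + 3)*(k)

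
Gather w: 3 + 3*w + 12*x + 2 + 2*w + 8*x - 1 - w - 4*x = 4*w + 16*x + 4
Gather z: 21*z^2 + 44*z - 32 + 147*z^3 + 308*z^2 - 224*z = 147*z^3 + 329*z^2 - 180*z - 32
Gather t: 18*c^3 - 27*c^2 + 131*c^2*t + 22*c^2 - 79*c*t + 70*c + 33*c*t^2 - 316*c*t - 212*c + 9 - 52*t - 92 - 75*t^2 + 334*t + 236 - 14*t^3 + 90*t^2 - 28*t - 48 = 18*c^3 - 5*c^2 - 142*c - 14*t^3 + t^2*(33*c + 15) + t*(131*c^2 - 395*c + 254) + 105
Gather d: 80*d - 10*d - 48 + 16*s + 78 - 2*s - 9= 70*d + 14*s + 21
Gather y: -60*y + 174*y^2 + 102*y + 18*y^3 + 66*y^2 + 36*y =18*y^3 + 240*y^2 + 78*y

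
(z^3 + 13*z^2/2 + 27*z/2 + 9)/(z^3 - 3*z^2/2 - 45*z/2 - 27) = (z + 2)/(z - 6)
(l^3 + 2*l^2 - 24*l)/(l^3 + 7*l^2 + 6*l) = (l - 4)/(l + 1)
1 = 1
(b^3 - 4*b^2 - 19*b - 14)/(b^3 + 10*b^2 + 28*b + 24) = (b^2 - 6*b - 7)/(b^2 + 8*b + 12)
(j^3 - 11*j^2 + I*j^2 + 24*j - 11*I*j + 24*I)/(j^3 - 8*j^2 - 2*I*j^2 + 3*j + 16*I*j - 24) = (j - 3)/(j - 3*I)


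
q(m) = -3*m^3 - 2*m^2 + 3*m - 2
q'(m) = -9*m^2 - 4*m + 3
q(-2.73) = 35.94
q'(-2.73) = -53.16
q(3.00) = -92.00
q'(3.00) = -90.00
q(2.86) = -79.96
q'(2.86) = -82.06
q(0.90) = -3.11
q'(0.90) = -7.89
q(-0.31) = -3.03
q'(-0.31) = 3.38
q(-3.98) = 143.51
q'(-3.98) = -123.64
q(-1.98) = 7.51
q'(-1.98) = -24.36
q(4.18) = -243.51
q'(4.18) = -170.97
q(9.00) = -2324.00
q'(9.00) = -762.00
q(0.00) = -2.00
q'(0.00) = 3.00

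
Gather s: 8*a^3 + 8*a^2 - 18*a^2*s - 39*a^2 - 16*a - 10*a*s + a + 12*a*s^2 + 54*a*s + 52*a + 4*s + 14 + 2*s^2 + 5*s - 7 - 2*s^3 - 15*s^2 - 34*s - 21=8*a^3 - 31*a^2 + 37*a - 2*s^3 + s^2*(12*a - 13) + s*(-18*a^2 + 44*a - 25) - 14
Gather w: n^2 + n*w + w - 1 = n^2 + w*(n + 1) - 1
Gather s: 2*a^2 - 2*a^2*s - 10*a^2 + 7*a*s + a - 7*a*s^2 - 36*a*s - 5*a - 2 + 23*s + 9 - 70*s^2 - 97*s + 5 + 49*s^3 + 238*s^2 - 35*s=-8*a^2 - 4*a + 49*s^3 + s^2*(168 - 7*a) + s*(-2*a^2 - 29*a - 109) + 12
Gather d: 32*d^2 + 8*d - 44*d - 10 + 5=32*d^2 - 36*d - 5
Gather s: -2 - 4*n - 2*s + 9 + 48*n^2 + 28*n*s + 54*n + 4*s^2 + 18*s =48*n^2 + 50*n + 4*s^2 + s*(28*n + 16) + 7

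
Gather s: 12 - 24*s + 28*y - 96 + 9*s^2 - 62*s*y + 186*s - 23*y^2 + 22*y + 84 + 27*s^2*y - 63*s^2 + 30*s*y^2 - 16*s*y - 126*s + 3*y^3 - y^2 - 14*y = s^2*(27*y - 54) + s*(30*y^2 - 78*y + 36) + 3*y^3 - 24*y^2 + 36*y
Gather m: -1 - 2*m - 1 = -2*m - 2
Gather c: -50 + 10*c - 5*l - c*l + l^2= c*(10 - l) + l^2 - 5*l - 50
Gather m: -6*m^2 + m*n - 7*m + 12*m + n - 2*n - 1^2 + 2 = -6*m^2 + m*(n + 5) - n + 1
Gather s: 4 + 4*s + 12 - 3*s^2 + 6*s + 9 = -3*s^2 + 10*s + 25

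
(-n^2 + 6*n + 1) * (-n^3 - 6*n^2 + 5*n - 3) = n^5 - 42*n^3 + 27*n^2 - 13*n - 3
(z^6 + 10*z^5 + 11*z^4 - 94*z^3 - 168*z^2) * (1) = z^6 + 10*z^5 + 11*z^4 - 94*z^3 - 168*z^2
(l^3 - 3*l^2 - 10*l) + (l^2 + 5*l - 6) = l^3 - 2*l^2 - 5*l - 6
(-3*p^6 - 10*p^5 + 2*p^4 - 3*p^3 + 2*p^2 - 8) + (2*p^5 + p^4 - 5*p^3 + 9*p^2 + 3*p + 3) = -3*p^6 - 8*p^5 + 3*p^4 - 8*p^3 + 11*p^2 + 3*p - 5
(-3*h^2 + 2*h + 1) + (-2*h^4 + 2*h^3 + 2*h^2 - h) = -2*h^4 + 2*h^3 - h^2 + h + 1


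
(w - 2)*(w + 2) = w^2 - 4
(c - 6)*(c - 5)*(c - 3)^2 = c^4 - 17*c^3 + 105*c^2 - 279*c + 270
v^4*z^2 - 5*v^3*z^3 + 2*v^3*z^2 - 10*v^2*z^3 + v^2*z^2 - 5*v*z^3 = v*(v - 5*z)*(v*z + z)^2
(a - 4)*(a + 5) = a^2 + a - 20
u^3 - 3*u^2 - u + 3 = (u - 3)*(u - 1)*(u + 1)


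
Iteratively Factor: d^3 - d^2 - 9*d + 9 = (d + 3)*(d^2 - 4*d + 3) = (d - 1)*(d + 3)*(d - 3)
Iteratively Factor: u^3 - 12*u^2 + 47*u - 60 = (u - 5)*(u^2 - 7*u + 12) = (u - 5)*(u - 3)*(u - 4)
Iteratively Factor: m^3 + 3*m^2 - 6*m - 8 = (m + 4)*(m^2 - m - 2) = (m - 2)*(m + 4)*(m + 1)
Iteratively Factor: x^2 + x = (x)*(x + 1)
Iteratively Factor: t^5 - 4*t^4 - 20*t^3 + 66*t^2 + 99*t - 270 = (t - 5)*(t^4 + t^3 - 15*t^2 - 9*t + 54) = (t - 5)*(t - 3)*(t^3 + 4*t^2 - 3*t - 18) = (t - 5)*(t - 3)*(t + 3)*(t^2 + t - 6) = (t - 5)*(t - 3)*(t - 2)*(t + 3)*(t + 3)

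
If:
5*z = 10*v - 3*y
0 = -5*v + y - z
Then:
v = -8*z/5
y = -7*z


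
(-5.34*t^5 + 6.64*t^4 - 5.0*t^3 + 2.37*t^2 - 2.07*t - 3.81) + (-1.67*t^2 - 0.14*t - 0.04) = -5.34*t^5 + 6.64*t^4 - 5.0*t^3 + 0.7*t^2 - 2.21*t - 3.85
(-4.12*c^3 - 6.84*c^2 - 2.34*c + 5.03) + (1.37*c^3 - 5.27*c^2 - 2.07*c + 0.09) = -2.75*c^3 - 12.11*c^2 - 4.41*c + 5.12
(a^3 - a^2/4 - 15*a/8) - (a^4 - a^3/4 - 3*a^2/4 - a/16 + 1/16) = -a^4 + 5*a^3/4 + a^2/2 - 29*a/16 - 1/16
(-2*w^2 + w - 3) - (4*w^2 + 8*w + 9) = -6*w^2 - 7*w - 12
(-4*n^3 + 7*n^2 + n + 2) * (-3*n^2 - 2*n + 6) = 12*n^5 - 13*n^4 - 41*n^3 + 34*n^2 + 2*n + 12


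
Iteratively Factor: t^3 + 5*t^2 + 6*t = (t + 2)*(t^2 + 3*t) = t*(t + 2)*(t + 3)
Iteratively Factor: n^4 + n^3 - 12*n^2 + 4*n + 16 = (n - 2)*(n^3 + 3*n^2 - 6*n - 8) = (n - 2)^2*(n^2 + 5*n + 4) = (n - 2)^2*(n + 4)*(n + 1)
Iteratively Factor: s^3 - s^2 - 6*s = (s - 3)*(s^2 + 2*s) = (s - 3)*(s + 2)*(s)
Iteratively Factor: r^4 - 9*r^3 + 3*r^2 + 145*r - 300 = (r - 5)*(r^3 - 4*r^2 - 17*r + 60) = (r - 5)*(r - 3)*(r^2 - r - 20) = (r - 5)*(r - 3)*(r + 4)*(r - 5)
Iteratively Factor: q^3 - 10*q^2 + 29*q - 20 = (q - 5)*(q^2 - 5*q + 4) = (q - 5)*(q - 4)*(q - 1)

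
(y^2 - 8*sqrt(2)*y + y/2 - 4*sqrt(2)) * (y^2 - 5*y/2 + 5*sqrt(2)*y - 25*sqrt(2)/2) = y^4 - 3*sqrt(2)*y^3 - 2*y^3 - 325*y^2/4 + 6*sqrt(2)*y^2 + 15*sqrt(2)*y/4 + 160*y + 100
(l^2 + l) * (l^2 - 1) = l^4 + l^3 - l^2 - l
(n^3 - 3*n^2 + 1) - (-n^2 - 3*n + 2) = n^3 - 2*n^2 + 3*n - 1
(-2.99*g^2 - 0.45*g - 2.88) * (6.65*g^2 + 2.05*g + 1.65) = -19.8835*g^4 - 9.122*g^3 - 25.008*g^2 - 6.6465*g - 4.752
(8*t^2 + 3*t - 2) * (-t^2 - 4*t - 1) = -8*t^4 - 35*t^3 - 18*t^2 + 5*t + 2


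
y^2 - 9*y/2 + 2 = (y - 4)*(y - 1/2)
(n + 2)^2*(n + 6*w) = n^3 + 6*n^2*w + 4*n^2 + 24*n*w + 4*n + 24*w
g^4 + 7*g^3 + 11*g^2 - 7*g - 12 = (g - 1)*(g + 1)*(g + 3)*(g + 4)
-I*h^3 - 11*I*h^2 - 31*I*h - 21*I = (h + 3)*(h + 7)*(-I*h - I)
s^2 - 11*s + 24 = (s - 8)*(s - 3)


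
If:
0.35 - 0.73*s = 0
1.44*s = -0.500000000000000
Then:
No Solution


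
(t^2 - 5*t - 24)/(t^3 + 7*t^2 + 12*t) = (t - 8)/(t*(t + 4))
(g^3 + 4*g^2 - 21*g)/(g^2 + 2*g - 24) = g*(g^2 + 4*g - 21)/(g^2 + 2*g - 24)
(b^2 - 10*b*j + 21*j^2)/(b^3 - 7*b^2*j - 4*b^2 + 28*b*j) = (b - 3*j)/(b*(b - 4))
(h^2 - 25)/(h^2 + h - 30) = (h + 5)/(h + 6)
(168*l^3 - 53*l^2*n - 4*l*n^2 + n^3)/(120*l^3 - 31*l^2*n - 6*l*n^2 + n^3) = (7*l + n)/(5*l + n)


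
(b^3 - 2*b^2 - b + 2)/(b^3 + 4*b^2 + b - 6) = (b^2 - b - 2)/(b^2 + 5*b + 6)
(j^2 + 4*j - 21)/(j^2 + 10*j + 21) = (j - 3)/(j + 3)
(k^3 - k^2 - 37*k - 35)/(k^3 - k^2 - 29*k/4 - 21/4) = 4*(k^2 - 2*k - 35)/(4*k^2 - 8*k - 21)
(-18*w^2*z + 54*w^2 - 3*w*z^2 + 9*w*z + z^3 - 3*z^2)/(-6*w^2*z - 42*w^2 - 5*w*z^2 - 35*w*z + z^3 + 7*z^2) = (3*w*z - 9*w + z^2 - 3*z)/(w*z + 7*w + z^2 + 7*z)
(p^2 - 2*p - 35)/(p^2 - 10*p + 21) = (p + 5)/(p - 3)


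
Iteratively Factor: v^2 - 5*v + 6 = (v - 3)*(v - 2)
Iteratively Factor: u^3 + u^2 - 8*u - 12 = (u - 3)*(u^2 + 4*u + 4) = (u - 3)*(u + 2)*(u + 2)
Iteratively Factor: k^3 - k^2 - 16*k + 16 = (k - 1)*(k^2 - 16) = (k - 1)*(k + 4)*(k - 4)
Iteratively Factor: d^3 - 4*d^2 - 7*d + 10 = (d + 2)*(d^2 - 6*d + 5) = (d - 1)*(d + 2)*(d - 5)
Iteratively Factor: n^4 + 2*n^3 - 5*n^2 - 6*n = (n + 1)*(n^3 + n^2 - 6*n) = (n + 1)*(n + 3)*(n^2 - 2*n) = n*(n + 1)*(n + 3)*(n - 2)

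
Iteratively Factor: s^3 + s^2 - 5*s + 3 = (s + 3)*(s^2 - 2*s + 1) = (s - 1)*(s + 3)*(s - 1)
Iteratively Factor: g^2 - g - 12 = (g - 4)*(g + 3)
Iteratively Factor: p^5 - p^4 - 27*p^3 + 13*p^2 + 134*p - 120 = (p - 2)*(p^4 + p^3 - 25*p^2 - 37*p + 60) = (p - 5)*(p - 2)*(p^3 + 6*p^2 + 5*p - 12) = (p - 5)*(p - 2)*(p + 3)*(p^2 + 3*p - 4) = (p - 5)*(p - 2)*(p + 3)*(p + 4)*(p - 1)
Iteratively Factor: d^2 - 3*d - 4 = (d + 1)*(d - 4)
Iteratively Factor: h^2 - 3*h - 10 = (h + 2)*(h - 5)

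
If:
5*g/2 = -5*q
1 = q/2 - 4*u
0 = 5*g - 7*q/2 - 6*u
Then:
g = -4/19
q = 2/19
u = -9/38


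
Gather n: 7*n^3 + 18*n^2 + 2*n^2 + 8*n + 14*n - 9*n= 7*n^3 + 20*n^2 + 13*n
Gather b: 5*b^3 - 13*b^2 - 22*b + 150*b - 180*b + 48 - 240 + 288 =5*b^3 - 13*b^2 - 52*b + 96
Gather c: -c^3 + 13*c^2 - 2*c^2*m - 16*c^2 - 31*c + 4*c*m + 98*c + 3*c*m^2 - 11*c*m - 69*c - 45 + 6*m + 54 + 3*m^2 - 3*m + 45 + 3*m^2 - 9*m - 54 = -c^3 + c^2*(-2*m - 3) + c*(3*m^2 - 7*m - 2) + 6*m^2 - 6*m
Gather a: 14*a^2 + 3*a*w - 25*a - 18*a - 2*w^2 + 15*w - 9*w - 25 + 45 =14*a^2 + a*(3*w - 43) - 2*w^2 + 6*w + 20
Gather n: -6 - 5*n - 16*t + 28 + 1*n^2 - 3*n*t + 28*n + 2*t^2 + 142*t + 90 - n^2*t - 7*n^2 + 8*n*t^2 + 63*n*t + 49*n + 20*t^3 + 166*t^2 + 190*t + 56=n^2*(-t - 6) + n*(8*t^2 + 60*t + 72) + 20*t^3 + 168*t^2 + 316*t + 168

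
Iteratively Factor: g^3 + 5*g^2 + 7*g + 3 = (g + 1)*(g^2 + 4*g + 3) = (g + 1)*(g + 3)*(g + 1)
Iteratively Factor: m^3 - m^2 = (m)*(m^2 - m) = m^2*(m - 1)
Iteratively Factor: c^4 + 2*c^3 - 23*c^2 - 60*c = (c - 5)*(c^3 + 7*c^2 + 12*c) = (c - 5)*(c + 3)*(c^2 + 4*c) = (c - 5)*(c + 3)*(c + 4)*(c)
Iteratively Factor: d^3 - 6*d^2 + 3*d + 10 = (d - 5)*(d^2 - d - 2) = (d - 5)*(d + 1)*(d - 2)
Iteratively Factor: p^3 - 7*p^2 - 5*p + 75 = (p - 5)*(p^2 - 2*p - 15) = (p - 5)^2*(p + 3)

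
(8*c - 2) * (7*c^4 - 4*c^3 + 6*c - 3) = 56*c^5 - 46*c^4 + 8*c^3 + 48*c^2 - 36*c + 6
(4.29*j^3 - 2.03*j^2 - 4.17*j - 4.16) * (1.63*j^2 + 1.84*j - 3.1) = 6.9927*j^5 + 4.5847*j^4 - 23.8313*j^3 - 8.1606*j^2 + 5.2726*j + 12.896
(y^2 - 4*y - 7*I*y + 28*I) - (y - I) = y^2 - 5*y - 7*I*y + 29*I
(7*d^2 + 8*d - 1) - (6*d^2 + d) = d^2 + 7*d - 1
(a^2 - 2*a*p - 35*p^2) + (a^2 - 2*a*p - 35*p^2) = 2*a^2 - 4*a*p - 70*p^2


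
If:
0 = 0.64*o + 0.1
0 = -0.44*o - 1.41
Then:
No Solution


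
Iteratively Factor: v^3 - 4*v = (v + 2)*(v^2 - 2*v) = (v - 2)*(v + 2)*(v)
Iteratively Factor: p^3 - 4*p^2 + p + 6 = (p - 3)*(p^2 - p - 2) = (p - 3)*(p - 2)*(p + 1)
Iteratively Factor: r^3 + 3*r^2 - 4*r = (r - 1)*(r^2 + 4*r) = (r - 1)*(r + 4)*(r)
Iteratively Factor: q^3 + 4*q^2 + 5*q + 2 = (q + 1)*(q^2 + 3*q + 2) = (q + 1)*(q + 2)*(q + 1)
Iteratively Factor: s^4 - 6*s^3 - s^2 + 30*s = (s + 2)*(s^3 - 8*s^2 + 15*s) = s*(s + 2)*(s^2 - 8*s + 15) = s*(s - 5)*(s + 2)*(s - 3)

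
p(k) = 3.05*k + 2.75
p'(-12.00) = 3.05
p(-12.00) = -33.85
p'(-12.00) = 3.05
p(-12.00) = -33.85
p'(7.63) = 3.05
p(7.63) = 26.02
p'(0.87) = 3.05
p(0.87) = 5.40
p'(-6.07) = 3.05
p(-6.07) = -15.76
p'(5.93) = 3.05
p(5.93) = 20.84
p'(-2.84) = 3.05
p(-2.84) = -5.91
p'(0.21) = 3.05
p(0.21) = 3.39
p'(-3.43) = 3.05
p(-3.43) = -7.71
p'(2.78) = 3.05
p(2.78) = 11.23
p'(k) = 3.05000000000000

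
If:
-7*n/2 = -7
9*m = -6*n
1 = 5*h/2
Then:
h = 2/5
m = -4/3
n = 2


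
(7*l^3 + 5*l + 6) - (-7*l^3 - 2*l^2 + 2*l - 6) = 14*l^3 + 2*l^2 + 3*l + 12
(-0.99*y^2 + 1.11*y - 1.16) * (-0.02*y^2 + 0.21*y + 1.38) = 0.0198*y^4 - 0.2301*y^3 - 1.1099*y^2 + 1.2882*y - 1.6008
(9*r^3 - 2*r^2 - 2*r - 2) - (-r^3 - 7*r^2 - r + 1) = 10*r^3 + 5*r^2 - r - 3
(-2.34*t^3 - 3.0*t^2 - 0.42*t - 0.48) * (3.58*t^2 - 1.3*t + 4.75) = -8.3772*t^5 - 7.698*t^4 - 8.7186*t^3 - 15.4224*t^2 - 1.371*t - 2.28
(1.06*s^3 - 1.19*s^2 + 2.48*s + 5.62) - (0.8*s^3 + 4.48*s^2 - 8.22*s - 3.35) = 0.26*s^3 - 5.67*s^2 + 10.7*s + 8.97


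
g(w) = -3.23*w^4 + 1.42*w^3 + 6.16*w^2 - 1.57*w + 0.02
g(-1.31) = -0.06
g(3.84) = -537.08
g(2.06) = -22.83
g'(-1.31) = 18.65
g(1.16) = 2.86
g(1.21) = 2.73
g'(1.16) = -1.71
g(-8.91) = -20858.37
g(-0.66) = 2.72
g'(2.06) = -71.06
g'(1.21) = -3.31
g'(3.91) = -660.58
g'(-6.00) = 2868.59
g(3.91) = -582.00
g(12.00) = -63655.30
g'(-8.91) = 9365.79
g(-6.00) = -4261.60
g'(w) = -12.92*w^3 + 4.26*w^2 + 12.32*w - 1.57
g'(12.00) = -21566.05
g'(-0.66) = -4.13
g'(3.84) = -623.02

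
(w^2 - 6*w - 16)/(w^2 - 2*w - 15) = (-w^2 + 6*w + 16)/(-w^2 + 2*w + 15)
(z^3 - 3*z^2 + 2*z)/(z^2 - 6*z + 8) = z*(z - 1)/(z - 4)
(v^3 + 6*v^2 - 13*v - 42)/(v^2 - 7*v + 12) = (v^2 + 9*v + 14)/(v - 4)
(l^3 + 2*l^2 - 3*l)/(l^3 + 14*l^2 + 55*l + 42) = l*(l^2 + 2*l - 3)/(l^3 + 14*l^2 + 55*l + 42)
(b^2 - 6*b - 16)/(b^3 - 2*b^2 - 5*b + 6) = (b - 8)/(b^2 - 4*b + 3)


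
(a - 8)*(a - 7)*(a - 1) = a^3 - 16*a^2 + 71*a - 56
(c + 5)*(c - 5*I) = c^2 + 5*c - 5*I*c - 25*I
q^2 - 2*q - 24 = (q - 6)*(q + 4)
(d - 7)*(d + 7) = d^2 - 49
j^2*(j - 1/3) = j^3 - j^2/3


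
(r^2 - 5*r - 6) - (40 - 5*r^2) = 6*r^2 - 5*r - 46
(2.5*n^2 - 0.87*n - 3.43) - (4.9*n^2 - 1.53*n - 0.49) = -2.4*n^2 + 0.66*n - 2.94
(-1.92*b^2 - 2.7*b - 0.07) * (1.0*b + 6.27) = -1.92*b^3 - 14.7384*b^2 - 16.999*b - 0.4389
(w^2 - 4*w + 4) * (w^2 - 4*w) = w^4 - 8*w^3 + 20*w^2 - 16*w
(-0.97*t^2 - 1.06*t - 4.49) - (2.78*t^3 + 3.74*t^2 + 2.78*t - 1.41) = -2.78*t^3 - 4.71*t^2 - 3.84*t - 3.08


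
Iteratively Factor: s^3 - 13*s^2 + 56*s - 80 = (s - 5)*(s^2 - 8*s + 16) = (s - 5)*(s - 4)*(s - 4)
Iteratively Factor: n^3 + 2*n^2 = (n)*(n^2 + 2*n) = n*(n + 2)*(n)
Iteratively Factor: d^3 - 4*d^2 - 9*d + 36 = (d + 3)*(d^2 - 7*d + 12) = (d - 4)*(d + 3)*(d - 3)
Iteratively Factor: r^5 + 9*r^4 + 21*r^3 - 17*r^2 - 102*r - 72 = (r - 2)*(r^4 + 11*r^3 + 43*r^2 + 69*r + 36) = (r - 2)*(r + 1)*(r^3 + 10*r^2 + 33*r + 36) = (r - 2)*(r + 1)*(r + 3)*(r^2 + 7*r + 12) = (r - 2)*(r + 1)*(r + 3)*(r + 4)*(r + 3)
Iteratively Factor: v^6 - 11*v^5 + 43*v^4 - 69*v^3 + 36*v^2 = (v - 1)*(v^5 - 10*v^4 + 33*v^3 - 36*v^2) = v*(v - 1)*(v^4 - 10*v^3 + 33*v^2 - 36*v) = v*(v - 3)*(v - 1)*(v^3 - 7*v^2 + 12*v) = v*(v - 3)^2*(v - 1)*(v^2 - 4*v) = v*(v - 4)*(v - 3)^2*(v - 1)*(v)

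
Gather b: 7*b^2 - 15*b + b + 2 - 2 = 7*b^2 - 14*b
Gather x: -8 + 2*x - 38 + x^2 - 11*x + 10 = x^2 - 9*x - 36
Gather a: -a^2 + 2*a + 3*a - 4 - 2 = -a^2 + 5*a - 6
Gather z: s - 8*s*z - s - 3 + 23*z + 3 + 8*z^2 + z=8*z^2 + z*(24 - 8*s)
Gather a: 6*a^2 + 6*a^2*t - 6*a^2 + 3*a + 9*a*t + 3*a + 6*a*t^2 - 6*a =6*a^2*t + a*(6*t^2 + 9*t)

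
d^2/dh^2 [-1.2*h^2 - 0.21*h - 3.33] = -2.40000000000000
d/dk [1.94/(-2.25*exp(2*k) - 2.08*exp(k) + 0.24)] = (8.73*exp(k) + 4.0352)*exp(k)/(2.25*exp(2*k) + 2.08*exp(k) - 0.24)^2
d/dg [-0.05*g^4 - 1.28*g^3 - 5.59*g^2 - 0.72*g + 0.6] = -0.2*g^3 - 3.84*g^2 - 11.18*g - 0.72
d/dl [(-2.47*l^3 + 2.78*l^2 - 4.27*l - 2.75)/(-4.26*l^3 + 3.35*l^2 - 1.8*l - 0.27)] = (-3.5527136788005e-15*l^5 + 3.56829999999999*l^4 - 27.4884*l^3 - 23.8438*l^2 + 16.9238*l - 3.7971)/(18.1476*l^6 - 28.542*l^5 + 26.5585*l^4 - 9.7596*l^3 + 1.431*l^2 + 0.972*l + 0.0729)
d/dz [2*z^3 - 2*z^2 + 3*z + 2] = 6*z^2 - 4*z + 3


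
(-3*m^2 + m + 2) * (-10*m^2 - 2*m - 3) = 30*m^4 - 4*m^3 - 13*m^2 - 7*m - 6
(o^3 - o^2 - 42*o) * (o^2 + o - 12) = o^5 - 55*o^3 - 30*o^2 + 504*o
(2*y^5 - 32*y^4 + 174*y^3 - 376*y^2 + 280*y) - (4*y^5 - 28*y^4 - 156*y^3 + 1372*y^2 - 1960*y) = -2*y^5 - 4*y^4 + 330*y^3 - 1748*y^2 + 2240*y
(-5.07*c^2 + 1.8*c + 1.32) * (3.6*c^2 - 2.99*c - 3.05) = -18.252*c^4 + 21.6393*c^3 + 14.8335*c^2 - 9.4368*c - 4.026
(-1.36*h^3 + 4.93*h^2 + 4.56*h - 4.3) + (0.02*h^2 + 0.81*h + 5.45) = -1.36*h^3 + 4.95*h^2 + 5.37*h + 1.15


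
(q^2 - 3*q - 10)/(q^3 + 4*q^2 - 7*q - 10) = (q^2 - 3*q - 10)/(q^3 + 4*q^2 - 7*q - 10)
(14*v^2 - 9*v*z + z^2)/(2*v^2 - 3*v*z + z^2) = (-7*v + z)/(-v + z)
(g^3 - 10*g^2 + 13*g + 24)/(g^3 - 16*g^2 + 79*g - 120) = (g + 1)/(g - 5)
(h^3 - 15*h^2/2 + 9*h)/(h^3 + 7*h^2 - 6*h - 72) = h*(2*h^2 - 15*h + 18)/(2*(h^3 + 7*h^2 - 6*h - 72))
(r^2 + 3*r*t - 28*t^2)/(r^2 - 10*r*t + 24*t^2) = (r + 7*t)/(r - 6*t)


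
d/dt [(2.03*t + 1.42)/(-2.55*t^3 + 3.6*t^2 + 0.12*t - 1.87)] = (10.353*t^3 + 3.555*t^2 - 10.224*t - 3.9665)/(6.5025*t^6 - 18.36*t^5 + 12.348*t^4 + 10.401*t^3 - 13.4496*t^2 - 0.4488*t + 3.4969)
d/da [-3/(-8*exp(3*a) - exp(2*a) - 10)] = (-72*exp(a) - 6)*exp(2*a)/(8*exp(3*a) + exp(2*a) + 10)^2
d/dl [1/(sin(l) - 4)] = -cos(l)/(sin(l) - 4)^2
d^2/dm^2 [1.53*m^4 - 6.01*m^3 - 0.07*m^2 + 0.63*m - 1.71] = 18.36*m^2 - 36.06*m - 0.14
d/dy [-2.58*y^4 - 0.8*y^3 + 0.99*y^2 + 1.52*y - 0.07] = -10.32*y^3 - 2.4*y^2 + 1.98*y + 1.52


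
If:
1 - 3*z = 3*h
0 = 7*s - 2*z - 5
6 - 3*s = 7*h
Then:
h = 25/43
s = 83/129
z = -32/129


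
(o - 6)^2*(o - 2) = o^3 - 14*o^2 + 60*o - 72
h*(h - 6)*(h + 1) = h^3 - 5*h^2 - 6*h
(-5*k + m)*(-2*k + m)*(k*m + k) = 10*k^3*m + 10*k^3 - 7*k^2*m^2 - 7*k^2*m + k*m^3 + k*m^2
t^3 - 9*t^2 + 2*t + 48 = (t - 8)*(t - 3)*(t + 2)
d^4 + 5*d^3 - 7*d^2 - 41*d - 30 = (d - 3)*(d + 1)*(d + 2)*(d + 5)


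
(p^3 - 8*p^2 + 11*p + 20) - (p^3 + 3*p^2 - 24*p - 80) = -11*p^2 + 35*p + 100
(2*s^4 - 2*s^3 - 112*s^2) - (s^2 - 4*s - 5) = 2*s^4 - 2*s^3 - 113*s^2 + 4*s + 5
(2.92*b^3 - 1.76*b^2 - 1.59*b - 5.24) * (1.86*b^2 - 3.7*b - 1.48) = 5.4312*b^5 - 14.0776*b^4 - 0.766999999999999*b^3 - 1.2586*b^2 + 21.7412*b + 7.7552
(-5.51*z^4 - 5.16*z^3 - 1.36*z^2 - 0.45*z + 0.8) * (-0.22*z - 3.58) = 1.2122*z^5 + 20.861*z^4 + 18.772*z^3 + 4.9678*z^2 + 1.435*z - 2.864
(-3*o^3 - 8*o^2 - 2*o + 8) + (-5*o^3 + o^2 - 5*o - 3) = -8*o^3 - 7*o^2 - 7*o + 5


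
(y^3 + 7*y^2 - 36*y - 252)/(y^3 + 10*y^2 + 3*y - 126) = (y - 6)/(y - 3)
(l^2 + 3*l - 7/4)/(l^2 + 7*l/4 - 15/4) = (4*l^2 + 12*l - 7)/(4*l^2 + 7*l - 15)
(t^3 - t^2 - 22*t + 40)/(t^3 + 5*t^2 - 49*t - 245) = (t^2 - 6*t + 8)/(t^2 - 49)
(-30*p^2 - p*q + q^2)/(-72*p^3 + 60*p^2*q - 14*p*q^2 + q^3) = (5*p + q)/(12*p^2 - 8*p*q + q^2)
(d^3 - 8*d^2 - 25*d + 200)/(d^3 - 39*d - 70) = (d^2 - 13*d + 40)/(d^2 - 5*d - 14)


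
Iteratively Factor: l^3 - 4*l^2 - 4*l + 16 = (l - 2)*(l^2 - 2*l - 8) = (l - 4)*(l - 2)*(l + 2)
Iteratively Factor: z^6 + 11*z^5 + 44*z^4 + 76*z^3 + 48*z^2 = (z)*(z^5 + 11*z^4 + 44*z^3 + 76*z^2 + 48*z) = z*(z + 4)*(z^4 + 7*z^3 + 16*z^2 + 12*z) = z*(z + 3)*(z + 4)*(z^3 + 4*z^2 + 4*z) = z*(z + 2)*(z + 3)*(z + 4)*(z^2 + 2*z) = z^2*(z + 2)*(z + 3)*(z + 4)*(z + 2)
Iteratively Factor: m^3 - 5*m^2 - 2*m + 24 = (m - 3)*(m^2 - 2*m - 8) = (m - 3)*(m + 2)*(m - 4)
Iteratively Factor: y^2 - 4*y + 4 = (y - 2)*(y - 2)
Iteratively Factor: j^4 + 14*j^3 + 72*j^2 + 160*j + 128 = (j + 2)*(j^3 + 12*j^2 + 48*j + 64) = (j + 2)*(j + 4)*(j^2 + 8*j + 16) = (j + 2)*(j + 4)^2*(j + 4)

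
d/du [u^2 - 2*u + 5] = 2*u - 2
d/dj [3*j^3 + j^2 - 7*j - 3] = 9*j^2 + 2*j - 7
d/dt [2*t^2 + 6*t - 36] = 4*t + 6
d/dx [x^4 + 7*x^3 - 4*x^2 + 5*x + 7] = 4*x^3 + 21*x^2 - 8*x + 5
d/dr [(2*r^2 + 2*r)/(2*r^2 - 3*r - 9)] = 2*(-5*r^2 - 18*r - 9)/(4*r^4 - 12*r^3 - 27*r^2 + 54*r + 81)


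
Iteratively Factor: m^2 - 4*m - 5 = (m + 1)*(m - 5)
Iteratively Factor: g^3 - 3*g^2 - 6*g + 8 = (g - 4)*(g^2 + g - 2) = (g - 4)*(g + 2)*(g - 1)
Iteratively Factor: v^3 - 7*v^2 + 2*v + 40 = (v + 2)*(v^2 - 9*v + 20) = (v - 4)*(v + 2)*(v - 5)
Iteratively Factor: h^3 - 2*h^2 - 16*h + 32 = (h + 4)*(h^2 - 6*h + 8) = (h - 2)*(h + 4)*(h - 4)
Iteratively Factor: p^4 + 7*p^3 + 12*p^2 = (p)*(p^3 + 7*p^2 + 12*p) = p*(p + 4)*(p^2 + 3*p) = p^2*(p + 4)*(p + 3)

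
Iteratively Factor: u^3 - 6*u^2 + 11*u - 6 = (u - 1)*(u^2 - 5*u + 6) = (u - 3)*(u - 1)*(u - 2)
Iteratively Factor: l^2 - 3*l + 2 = (l - 1)*(l - 2)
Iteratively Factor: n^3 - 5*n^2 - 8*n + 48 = (n + 3)*(n^2 - 8*n + 16) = (n - 4)*(n + 3)*(n - 4)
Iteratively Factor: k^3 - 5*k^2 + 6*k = (k - 3)*(k^2 - 2*k) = (k - 3)*(k - 2)*(k)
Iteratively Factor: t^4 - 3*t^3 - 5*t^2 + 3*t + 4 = (t + 1)*(t^3 - 4*t^2 - t + 4) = (t + 1)^2*(t^2 - 5*t + 4) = (t - 1)*(t + 1)^2*(t - 4)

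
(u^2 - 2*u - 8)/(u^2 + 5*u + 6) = (u - 4)/(u + 3)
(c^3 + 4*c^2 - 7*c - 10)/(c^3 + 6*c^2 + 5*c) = (c - 2)/c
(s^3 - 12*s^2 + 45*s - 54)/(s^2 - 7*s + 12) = (s^2 - 9*s + 18)/(s - 4)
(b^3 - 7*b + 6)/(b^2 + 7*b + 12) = (b^2 - 3*b + 2)/(b + 4)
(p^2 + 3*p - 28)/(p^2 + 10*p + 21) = (p - 4)/(p + 3)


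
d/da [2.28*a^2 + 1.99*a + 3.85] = 4.56*a + 1.99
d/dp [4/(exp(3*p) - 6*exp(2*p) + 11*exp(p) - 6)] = (-12*exp(2*p) + 48*exp(p) - 44)*exp(p)/(exp(3*p) - 6*exp(2*p) + 11*exp(p) - 6)^2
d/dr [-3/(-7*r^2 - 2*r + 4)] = 6*(-7*r - 1)/(7*r^2 + 2*r - 4)^2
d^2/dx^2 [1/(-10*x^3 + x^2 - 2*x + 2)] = 2*((30*x - 1)*(10*x^3 - x^2 + 2*x - 2) - 4*(15*x^2 - x + 1)^2)/(10*x^3 - x^2 + 2*x - 2)^3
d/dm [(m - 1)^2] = 2*m - 2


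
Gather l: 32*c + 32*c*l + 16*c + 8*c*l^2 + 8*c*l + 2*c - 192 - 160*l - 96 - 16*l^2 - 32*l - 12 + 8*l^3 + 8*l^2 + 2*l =50*c + 8*l^3 + l^2*(8*c - 8) + l*(40*c - 190) - 300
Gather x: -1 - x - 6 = -x - 7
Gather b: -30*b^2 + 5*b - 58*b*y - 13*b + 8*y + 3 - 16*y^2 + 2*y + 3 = -30*b^2 + b*(-58*y - 8) - 16*y^2 + 10*y + 6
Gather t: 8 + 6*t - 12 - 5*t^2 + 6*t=-5*t^2 + 12*t - 4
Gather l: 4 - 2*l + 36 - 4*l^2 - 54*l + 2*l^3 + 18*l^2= 2*l^3 + 14*l^2 - 56*l + 40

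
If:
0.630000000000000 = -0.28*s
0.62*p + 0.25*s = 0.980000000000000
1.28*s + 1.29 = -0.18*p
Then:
No Solution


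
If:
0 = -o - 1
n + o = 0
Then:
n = 1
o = -1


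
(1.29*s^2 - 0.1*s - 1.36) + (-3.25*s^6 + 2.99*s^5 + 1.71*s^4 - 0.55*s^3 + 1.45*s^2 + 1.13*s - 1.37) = -3.25*s^6 + 2.99*s^5 + 1.71*s^4 - 0.55*s^3 + 2.74*s^2 + 1.03*s - 2.73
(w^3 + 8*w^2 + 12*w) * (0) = 0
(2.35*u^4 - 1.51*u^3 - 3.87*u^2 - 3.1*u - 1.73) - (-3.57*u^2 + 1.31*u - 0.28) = 2.35*u^4 - 1.51*u^3 - 0.3*u^2 - 4.41*u - 1.45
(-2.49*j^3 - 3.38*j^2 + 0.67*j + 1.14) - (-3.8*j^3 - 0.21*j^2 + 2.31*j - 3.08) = 1.31*j^3 - 3.17*j^2 - 1.64*j + 4.22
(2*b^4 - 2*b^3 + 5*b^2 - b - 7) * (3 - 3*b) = -6*b^5 + 12*b^4 - 21*b^3 + 18*b^2 + 18*b - 21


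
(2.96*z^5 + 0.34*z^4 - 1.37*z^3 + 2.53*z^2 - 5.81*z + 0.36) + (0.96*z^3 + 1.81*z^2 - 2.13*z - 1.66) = 2.96*z^5 + 0.34*z^4 - 0.41*z^3 + 4.34*z^2 - 7.94*z - 1.3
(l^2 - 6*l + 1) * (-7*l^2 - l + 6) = -7*l^4 + 41*l^3 + 5*l^2 - 37*l + 6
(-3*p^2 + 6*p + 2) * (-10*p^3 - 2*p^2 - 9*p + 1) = 30*p^5 - 54*p^4 - 5*p^3 - 61*p^2 - 12*p + 2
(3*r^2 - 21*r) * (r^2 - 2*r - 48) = 3*r^4 - 27*r^3 - 102*r^2 + 1008*r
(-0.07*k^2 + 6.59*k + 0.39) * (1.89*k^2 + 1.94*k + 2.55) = -0.1323*k^4 + 12.3193*k^3 + 13.3432*k^2 + 17.5611*k + 0.9945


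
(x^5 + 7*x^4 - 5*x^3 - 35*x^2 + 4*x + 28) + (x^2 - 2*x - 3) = x^5 + 7*x^4 - 5*x^3 - 34*x^2 + 2*x + 25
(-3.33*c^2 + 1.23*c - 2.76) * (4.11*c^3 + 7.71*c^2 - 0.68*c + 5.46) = -13.6863*c^5 - 20.619*c^4 + 0.4041*c^3 - 40.2978*c^2 + 8.5926*c - 15.0696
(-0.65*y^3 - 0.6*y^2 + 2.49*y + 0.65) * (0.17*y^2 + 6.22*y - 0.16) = -0.1105*y^5 - 4.145*y^4 - 3.2047*y^3 + 15.6943*y^2 + 3.6446*y - 0.104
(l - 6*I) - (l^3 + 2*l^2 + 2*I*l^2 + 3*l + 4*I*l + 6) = -l^3 - 2*l^2 - 2*I*l^2 - 2*l - 4*I*l - 6 - 6*I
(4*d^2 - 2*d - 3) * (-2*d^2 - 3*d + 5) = -8*d^4 - 8*d^3 + 32*d^2 - d - 15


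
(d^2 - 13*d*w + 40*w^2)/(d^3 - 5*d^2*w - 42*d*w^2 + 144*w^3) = (-d + 5*w)/(-d^2 - 3*d*w + 18*w^2)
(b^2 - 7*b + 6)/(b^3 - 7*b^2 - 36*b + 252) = (b - 1)/(b^2 - b - 42)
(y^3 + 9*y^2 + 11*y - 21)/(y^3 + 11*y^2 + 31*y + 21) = (y - 1)/(y + 1)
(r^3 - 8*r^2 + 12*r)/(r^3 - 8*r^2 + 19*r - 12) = r*(r^2 - 8*r + 12)/(r^3 - 8*r^2 + 19*r - 12)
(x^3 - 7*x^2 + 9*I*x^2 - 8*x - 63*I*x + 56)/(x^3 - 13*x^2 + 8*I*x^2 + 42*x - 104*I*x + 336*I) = (x + I)/(x - 6)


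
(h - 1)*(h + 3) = h^2 + 2*h - 3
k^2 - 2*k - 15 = (k - 5)*(k + 3)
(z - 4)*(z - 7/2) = z^2 - 15*z/2 + 14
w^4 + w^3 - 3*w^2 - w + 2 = (w - 1)^2*(w + 1)*(w + 2)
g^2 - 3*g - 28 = (g - 7)*(g + 4)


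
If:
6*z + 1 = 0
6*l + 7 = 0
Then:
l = -7/6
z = -1/6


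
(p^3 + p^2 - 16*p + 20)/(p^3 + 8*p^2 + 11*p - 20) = (p^2 - 4*p + 4)/(p^2 + 3*p - 4)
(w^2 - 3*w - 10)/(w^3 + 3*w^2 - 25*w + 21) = (w^2 - 3*w - 10)/(w^3 + 3*w^2 - 25*w + 21)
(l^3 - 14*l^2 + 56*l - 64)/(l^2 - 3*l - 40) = (l^2 - 6*l + 8)/(l + 5)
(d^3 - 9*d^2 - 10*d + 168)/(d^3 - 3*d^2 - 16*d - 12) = (d^2 - 3*d - 28)/(d^2 + 3*d + 2)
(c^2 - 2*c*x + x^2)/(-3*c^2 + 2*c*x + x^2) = (-c + x)/(3*c + x)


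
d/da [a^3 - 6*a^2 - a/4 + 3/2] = 3*a^2 - 12*a - 1/4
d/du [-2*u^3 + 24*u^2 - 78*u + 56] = -6*u^2 + 48*u - 78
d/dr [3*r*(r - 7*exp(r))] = -21*r*exp(r) + 6*r - 21*exp(r)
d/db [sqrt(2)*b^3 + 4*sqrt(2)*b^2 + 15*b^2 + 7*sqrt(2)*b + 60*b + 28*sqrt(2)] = 3*sqrt(2)*b^2 + 8*sqrt(2)*b + 30*b + 7*sqrt(2) + 60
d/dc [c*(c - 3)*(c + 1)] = 3*c^2 - 4*c - 3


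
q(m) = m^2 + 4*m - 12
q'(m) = 2*m + 4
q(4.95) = 32.30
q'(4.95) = 13.90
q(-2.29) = -15.92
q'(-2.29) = -0.58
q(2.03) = 0.24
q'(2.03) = 8.06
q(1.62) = -2.90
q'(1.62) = 7.24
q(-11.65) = 77.12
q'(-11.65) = -19.30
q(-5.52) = -3.61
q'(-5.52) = -7.04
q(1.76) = -1.86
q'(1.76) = 7.52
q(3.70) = 16.49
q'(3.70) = 11.40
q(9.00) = 105.00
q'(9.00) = 22.00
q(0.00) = -12.00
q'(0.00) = 4.00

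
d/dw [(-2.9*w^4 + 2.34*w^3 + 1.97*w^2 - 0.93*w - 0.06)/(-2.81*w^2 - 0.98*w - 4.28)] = (16.298*w^5 + 1.9506*w^4 + 45.0616*w^3 - 34.5895*w^2 - 17.2004*w + 3.9216)/(7.8961*w^4 + 5.5076*w^3 + 25.014*w^2 + 8.3888*w + 18.3184)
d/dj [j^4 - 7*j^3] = j^2*(4*j - 21)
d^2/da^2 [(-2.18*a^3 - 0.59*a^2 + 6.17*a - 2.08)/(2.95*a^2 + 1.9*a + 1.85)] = (5.6843418860808e-14*a^4 + 122.05785*a^3 - 135.26385*a^2 - 316.75335*a - 39.72805)/(25.672375*a^6 + 49.60425*a^5 + 80.247375*a^4 + 69.0745*a^3 + 50.324625*a^2 + 19.50825*a + 6.331625)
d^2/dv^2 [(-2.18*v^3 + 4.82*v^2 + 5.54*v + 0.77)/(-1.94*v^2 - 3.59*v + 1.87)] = (-1.4210854715202e-14*v^4 + 97.4473800000001*v^3 - 210.113772*v^2 - 107.025072*v - 133.527966)/(7.301384*v^6 + 40.533972*v^5 + 53.894946*v^4 - 31.874533*v^3 - 51.950283*v^2 + 37.661613*v - 6.539203)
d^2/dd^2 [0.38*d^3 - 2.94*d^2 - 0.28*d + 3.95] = 2.28*d - 5.88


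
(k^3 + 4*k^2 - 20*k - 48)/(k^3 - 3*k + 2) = (k^2 + 2*k - 24)/(k^2 - 2*k + 1)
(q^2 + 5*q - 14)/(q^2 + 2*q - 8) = (q + 7)/(q + 4)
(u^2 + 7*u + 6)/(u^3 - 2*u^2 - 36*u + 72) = (u + 1)/(u^2 - 8*u + 12)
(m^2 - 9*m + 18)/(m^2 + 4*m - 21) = (m - 6)/(m + 7)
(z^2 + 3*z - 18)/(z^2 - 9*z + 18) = (z + 6)/(z - 6)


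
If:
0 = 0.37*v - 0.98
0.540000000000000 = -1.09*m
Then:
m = -0.50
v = 2.65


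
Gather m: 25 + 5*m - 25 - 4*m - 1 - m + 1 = 0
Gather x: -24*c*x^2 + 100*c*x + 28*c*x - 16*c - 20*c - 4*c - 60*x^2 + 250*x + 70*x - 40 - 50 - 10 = -40*c + x^2*(-24*c - 60) + x*(128*c + 320) - 100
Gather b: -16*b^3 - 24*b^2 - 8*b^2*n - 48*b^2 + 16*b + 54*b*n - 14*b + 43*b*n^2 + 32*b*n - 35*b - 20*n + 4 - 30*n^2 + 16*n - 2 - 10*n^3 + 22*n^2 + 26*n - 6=-16*b^3 + b^2*(-8*n - 72) + b*(43*n^2 + 86*n - 33) - 10*n^3 - 8*n^2 + 22*n - 4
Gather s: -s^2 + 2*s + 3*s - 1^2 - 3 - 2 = -s^2 + 5*s - 6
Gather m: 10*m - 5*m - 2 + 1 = 5*m - 1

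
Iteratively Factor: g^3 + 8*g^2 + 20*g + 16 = (g + 4)*(g^2 + 4*g + 4) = (g + 2)*(g + 4)*(g + 2)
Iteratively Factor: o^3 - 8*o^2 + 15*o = (o - 3)*(o^2 - 5*o) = o*(o - 3)*(o - 5)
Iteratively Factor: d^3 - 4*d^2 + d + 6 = (d - 2)*(d^2 - 2*d - 3) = (d - 2)*(d + 1)*(d - 3)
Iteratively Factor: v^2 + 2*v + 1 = (v + 1)*(v + 1)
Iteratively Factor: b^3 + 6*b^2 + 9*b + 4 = (b + 1)*(b^2 + 5*b + 4) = (b + 1)^2*(b + 4)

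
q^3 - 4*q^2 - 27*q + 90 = (q - 6)*(q - 3)*(q + 5)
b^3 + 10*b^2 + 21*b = b*(b + 3)*(b + 7)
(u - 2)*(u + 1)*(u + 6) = u^3 + 5*u^2 - 8*u - 12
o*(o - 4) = o^2 - 4*o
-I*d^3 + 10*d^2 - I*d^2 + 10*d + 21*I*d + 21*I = (d + 3*I)*(d + 7*I)*(-I*d - I)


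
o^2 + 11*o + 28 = (o + 4)*(o + 7)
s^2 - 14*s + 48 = (s - 8)*(s - 6)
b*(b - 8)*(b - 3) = b^3 - 11*b^2 + 24*b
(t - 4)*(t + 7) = t^2 + 3*t - 28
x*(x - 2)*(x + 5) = x^3 + 3*x^2 - 10*x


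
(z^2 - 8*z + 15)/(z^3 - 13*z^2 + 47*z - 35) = (z - 3)/(z^2 - 8*z + 7)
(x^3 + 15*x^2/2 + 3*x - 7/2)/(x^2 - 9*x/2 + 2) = (x^2 + 8*x + 7)/(x - 4)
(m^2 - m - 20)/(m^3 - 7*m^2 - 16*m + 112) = (m - 5)/(m^2 - 11*m + 28)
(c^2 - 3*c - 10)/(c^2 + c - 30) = (c + 2)/(c + 6)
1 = 1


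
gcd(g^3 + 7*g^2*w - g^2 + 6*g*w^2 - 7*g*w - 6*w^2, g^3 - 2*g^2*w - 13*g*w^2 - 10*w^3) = g + w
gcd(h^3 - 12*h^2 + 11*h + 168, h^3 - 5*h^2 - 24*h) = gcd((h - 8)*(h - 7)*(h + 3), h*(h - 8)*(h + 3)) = h^2 - 5*h - 24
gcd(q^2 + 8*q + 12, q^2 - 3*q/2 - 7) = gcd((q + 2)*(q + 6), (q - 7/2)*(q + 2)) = q + 2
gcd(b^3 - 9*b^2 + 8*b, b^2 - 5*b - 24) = b - 8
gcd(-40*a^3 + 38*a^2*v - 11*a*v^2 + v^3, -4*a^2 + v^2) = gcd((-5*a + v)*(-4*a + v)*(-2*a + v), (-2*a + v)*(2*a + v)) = -2*a + v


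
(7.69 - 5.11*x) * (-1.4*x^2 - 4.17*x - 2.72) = 7.154*x^3 + 10.5427*x^2 - 18.1681*x - 20.9168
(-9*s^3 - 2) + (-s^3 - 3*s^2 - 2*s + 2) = -10*s^3 - 3*s^2 - 2*s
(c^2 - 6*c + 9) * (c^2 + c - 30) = c^4 - 5*c^3 - 27*c^2 + 189*c - 270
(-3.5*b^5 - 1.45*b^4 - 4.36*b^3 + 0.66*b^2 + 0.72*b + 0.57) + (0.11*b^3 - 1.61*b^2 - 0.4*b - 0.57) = -3.5*b^5 - 1.45*b^4 - 4.25*b^3 - 0.95*b^2 + 0.32*b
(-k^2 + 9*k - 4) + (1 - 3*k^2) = -4*k^2 + 9*k - 3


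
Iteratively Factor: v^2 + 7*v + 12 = (v + 4)*(v + 3)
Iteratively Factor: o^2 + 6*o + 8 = (o + 4)*(o + 2)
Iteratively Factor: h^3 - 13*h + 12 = (h - 1)*(h^2 + h - 12) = (h - 3)*(h - 1)*(h + 4)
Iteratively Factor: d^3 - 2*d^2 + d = (d - 1)*(d^2 - d) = d*(d - 1)*(d - 1)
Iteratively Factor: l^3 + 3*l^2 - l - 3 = (l - 1)*(l^2 + 4*l + 3) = (l - 1)*(l + 1)*(l + 3)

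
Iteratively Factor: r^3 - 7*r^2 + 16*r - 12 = (r - 2)*(r^2 - 5*r + 6) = (r - 2)^2*(r - 3)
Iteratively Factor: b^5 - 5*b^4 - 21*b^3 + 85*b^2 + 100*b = (b)*(b^4 - 5*b^3 - 21*b^2 + 85*b + 100) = b*(b - 5)*(b^3 - 21*b - 20) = b*(b - 5)*(b + 1)*(b^2 - b - 20) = b*(b - 5)^2*(b + 1)*(b + 4)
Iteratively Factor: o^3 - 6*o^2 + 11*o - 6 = (o - 3)*(o^2 - 3*o + 2) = (o - 3)*(o - 2)*(o - 1)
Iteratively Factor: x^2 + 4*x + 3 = (x + 1)*(x + 3)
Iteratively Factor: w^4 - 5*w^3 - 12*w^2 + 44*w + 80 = (w - 4)*(w^3 - w^2 - 16*w - 20) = (w - 5)*(w - 4)*(w^2 + 4*w + 4) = (w - 5)*(w - 4)*(w + 2)*(w + 2)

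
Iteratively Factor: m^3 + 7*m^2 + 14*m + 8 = (m + 2)*(m^2 + 5*m + 4) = (m + 1)*(m + 2)*(m + 4)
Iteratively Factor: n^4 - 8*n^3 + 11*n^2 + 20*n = (n + 1)*(n^3 - 9*n^2 + 20*n) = (n - 4)*(n + 1)*(n^2 - 5*n) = (n - 5)*(n - 4)*(n + 1)*(n)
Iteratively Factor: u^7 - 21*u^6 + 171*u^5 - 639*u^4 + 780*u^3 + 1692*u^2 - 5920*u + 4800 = (u - 3)*(u^6 - 18*u^5 + 117*u^4 - 288*u^3 - 84*u^2 + 1440*u - 1600) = (u - 4)*(u - 3)*(u^5 - 14*u^4 + 61*u^3 - 44*u^2 - 260*u + 400) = (u - 4)*(u - 3)*(u + 2)*(u^4 - 16*u^3 + 93*u^2 - 230*u + 200) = (u - 4)*(u - 3)*(u - 2)*(u + 2)*(u^3 - 14*u^2 + 65*u - 100) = (u - 4)^2*(u - 3)*(u - 2)*(u + 2)*(u^2 - 10*u + 25) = (u - 5)*(u - 4)^2*(u - 3)*(u - 2)*(u + 2)*(u - 5)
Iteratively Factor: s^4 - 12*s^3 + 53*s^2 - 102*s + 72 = (s - 2)*(s^3 - 10*s^2 + 33*s - 36) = (s - 4)*(s - 2)*(s^2 - 6*s + 9) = (s - 4)*(s - 3)*(s - 2)*(s - 3)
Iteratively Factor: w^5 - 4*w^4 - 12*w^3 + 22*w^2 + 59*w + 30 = (w + 1)*(w^4 - 5*w^3 - 7*w^2 + 29*w + 30) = (w - 5)*(w + 1)*(w^3 - 7*w - 6) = (w - 5)*(w + 1)^2*(w^2 - w - 6) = (w - 5)*(w + 1)^2*(w + 2)*(w - 3)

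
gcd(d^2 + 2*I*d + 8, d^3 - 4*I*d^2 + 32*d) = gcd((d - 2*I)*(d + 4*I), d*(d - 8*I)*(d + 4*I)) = d + 4*I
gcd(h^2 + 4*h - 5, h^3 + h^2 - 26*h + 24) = h - 1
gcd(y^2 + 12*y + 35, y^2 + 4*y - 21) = y + 7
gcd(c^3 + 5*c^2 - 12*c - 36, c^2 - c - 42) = c + 6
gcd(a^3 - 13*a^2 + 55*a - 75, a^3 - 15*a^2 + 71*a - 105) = a^2 - 8*a + 15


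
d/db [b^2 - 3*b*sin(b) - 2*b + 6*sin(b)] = -3*b*cos(b) + 2*b - 3*sin(b) + 6*cos(b) - 2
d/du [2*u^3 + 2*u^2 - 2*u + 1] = 6*u^2 + 4*u - 2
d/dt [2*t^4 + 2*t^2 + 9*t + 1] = 8*t^3 + 4*t + 9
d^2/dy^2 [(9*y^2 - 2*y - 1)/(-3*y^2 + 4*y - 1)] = 12*(-15*y^3 + 18*y^2 - 9*y + 2)/(27*y^6 - 108*y^5 + 171*y^4 - 136*y^3 + 57*y^2 - 12*y + 1)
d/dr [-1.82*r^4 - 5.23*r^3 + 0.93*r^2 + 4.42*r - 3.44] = -7.28*r^3 - 15.69*r^2 + 1.86*r + 4.42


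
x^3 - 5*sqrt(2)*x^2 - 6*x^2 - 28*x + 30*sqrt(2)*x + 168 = (x - 6)*(x - 7*sqrt(2))*(x + 2*sqrt(2))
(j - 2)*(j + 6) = j^2 + 4*j - 12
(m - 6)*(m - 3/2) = m^2 - 15*m/2 + 9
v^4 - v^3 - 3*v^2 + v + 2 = (v - 2)*(v - 1)*(v + 1)^2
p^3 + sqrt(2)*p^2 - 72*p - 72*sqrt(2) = (p - 6*sqrt(2))*(p + sqrt(2))*(p + 6*sqrt(2))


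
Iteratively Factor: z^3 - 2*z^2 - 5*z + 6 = (z - 1)*(z^2 - z - 6) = (z - 3)*(z - 1)*(z + 2)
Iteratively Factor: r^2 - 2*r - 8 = (r + 2)*(r - 4)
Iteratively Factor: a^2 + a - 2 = (a + 2)*(a - 1)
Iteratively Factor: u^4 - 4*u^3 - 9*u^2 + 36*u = (u - 3)*(u^3 - u^2 - 12*u) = u*(u - 3)*(u^2 - u - 12) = u*(u - 3)*(u + 3)*(u - 4)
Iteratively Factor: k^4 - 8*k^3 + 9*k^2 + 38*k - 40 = (k + 2)*(k^3 - 10*k^2 + 29*k - 20) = (k - 5)*(k + 2)*(k^2 - 5*k + 4) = (k - 5)*(k - 1)*(k + 2)*(k - 4)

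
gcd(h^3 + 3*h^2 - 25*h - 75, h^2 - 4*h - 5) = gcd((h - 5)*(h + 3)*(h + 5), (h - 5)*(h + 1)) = h - 5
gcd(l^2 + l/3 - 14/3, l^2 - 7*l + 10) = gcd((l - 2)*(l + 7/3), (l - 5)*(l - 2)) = l - 2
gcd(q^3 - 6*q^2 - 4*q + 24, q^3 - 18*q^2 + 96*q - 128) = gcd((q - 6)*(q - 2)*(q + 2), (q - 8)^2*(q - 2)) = q - 2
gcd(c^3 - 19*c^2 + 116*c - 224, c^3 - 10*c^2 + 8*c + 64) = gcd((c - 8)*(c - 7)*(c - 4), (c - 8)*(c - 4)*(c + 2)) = c^2 - 12*c + 32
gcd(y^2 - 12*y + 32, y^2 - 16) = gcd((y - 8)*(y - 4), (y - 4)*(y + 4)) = y - 4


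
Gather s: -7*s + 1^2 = 1 - 7*s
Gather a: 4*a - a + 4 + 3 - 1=3*a + 6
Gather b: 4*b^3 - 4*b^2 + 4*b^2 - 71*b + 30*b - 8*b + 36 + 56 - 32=4*b^3 - 49*b + 60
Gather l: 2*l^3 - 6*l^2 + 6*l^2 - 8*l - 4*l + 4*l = 2*l^3 - 8*l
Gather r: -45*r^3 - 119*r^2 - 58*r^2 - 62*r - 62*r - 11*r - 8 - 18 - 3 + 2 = -45*r^3 - 177*r^2 - 135*r - 27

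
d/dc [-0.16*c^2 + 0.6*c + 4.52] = 0.6 - 0.32*c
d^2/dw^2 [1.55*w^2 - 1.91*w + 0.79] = 3.10000000000000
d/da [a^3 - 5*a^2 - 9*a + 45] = 3*a^2 - 10*a - 9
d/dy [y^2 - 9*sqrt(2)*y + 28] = 2*y - 9*sqrt(2)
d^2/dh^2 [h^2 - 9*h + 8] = 2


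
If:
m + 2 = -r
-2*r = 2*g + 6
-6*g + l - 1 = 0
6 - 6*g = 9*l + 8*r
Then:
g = 21/52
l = 89/26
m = 73/52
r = -177/52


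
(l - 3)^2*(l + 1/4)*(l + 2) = l^4 - 15*l^3/4 - 4*l^2 + 69*l/4 + 9/2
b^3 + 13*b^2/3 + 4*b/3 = b*(b + 1/3)*(b + 4)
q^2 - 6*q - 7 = (q - 7)*(q + 1)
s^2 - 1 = (s - 1)*(s + 1)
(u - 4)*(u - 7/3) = u^2 - 19*u/3 + 28/3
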